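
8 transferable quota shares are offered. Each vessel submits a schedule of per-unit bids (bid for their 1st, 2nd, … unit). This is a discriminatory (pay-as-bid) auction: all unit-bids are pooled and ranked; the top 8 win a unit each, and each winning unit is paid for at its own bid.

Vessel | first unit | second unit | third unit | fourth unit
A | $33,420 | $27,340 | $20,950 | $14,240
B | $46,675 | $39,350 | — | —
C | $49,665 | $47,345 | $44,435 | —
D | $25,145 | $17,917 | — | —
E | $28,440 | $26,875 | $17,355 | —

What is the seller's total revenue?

Pooled unit-bids ranked (top 8): 49,665 (C-1), 47,345 (C-2), 46,675 (B-1), 44,435 (C-3), 39,350 (B-2), 33,420 (A-1), 28,440 (E-1), 27,340 (A-2)
Next rejected bid: $26,875 (not a price — pay-as-bid).
Each winning unit pays its own bid.
Revenue = 49,665 + 47,345 + 46,675 + 44,435 + 39,350 + 33,420 + 28,440 + 27,340 = $316,670.

Total revenue: $316,670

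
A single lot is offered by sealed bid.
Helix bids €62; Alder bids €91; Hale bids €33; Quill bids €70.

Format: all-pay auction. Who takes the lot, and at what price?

Alder pays €91

Sorting bids: 91 (Alder) > 70 (Quill) > 62 (Helix) > 33 (Hale)
Alder wins with the top bid; all bids are sunk regardless.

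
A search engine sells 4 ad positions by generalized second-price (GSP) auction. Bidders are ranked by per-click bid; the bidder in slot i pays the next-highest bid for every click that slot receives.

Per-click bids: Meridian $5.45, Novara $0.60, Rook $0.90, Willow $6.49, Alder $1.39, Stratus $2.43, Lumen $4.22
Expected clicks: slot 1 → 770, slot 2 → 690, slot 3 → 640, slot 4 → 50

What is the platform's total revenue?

Per-click bids in order: $6.49 (Willow) > $5.45 (Meridian) > $4.22 (Lumen) > $2.43 (Stratus) > $1.39 (Alder) > …
Slot 1: Willow pays $5.45 × 770 = $4196.50
Slot 2: Meridian pays $4.22 × 690 = $2911.80
Slot 3: Lumen pays $2.43 × 640 = $1555.20
Slot 4: Stratus pays $1.39 × 50 = $69.50
Total = $8733.00

Total revenue: $8733.00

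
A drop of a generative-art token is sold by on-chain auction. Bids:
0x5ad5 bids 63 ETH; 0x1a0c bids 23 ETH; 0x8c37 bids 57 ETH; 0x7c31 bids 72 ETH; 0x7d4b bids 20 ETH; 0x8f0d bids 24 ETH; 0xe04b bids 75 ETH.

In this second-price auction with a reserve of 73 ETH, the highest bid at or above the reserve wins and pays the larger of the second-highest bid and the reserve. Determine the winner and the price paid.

Rule: the highest bid at or above the reserve wins and pays the larger of the second-highest bid and the reserve.
Bids ranked: 75 (0xe04b) > 72 (0x7c31) > 63 (0x5ad5) > 57 (0x8c37) > 24 (0x8f0d) > 23 (0x1a0c) > …
0xe04b has the top bid at or above the reserve (75 ETH).
Second-highest bid 72 ETH is below the reserve 73 ETH, so the reserve binds → payment 73 ETH.

0xe04b pays 73 ETH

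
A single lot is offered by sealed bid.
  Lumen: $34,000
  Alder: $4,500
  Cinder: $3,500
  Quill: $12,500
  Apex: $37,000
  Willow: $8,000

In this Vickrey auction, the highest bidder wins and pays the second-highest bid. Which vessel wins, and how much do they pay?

Apex pays $34,000

Bids ranked: 37,000 (Apex) > 34,000 (Lumen) > 12,500 (Quill) > 8,000 (Willow) > 4,500 (Alder) > 3,500 (Cinder)
Apex is highest; pays the second-highest bid, $34,000.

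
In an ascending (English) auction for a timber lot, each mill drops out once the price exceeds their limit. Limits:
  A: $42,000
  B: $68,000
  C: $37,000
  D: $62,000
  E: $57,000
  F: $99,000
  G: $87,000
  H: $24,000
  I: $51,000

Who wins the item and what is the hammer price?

Rule: the price rises until one bidder remains; the winner pays the price at which the last rival dropped out.
Limits in order: 99,000 (F) > 87,000 (G) > 68,000 (B) > 62,000 (D) > 57,000 (E) > 51,000 (I) > …
Bidding ends when G exits at $87,000; F takes it.

F wins at $87,000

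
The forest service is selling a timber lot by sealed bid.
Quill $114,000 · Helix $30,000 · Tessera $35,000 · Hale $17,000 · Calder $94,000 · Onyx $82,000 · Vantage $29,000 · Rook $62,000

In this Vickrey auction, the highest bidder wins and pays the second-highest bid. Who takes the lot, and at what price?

Quill pays $94,000

Vickrey auction: the highest bidder wins and pays the second-highest bid.
Bids ranked: 114,000 (Quill) > 94,000 (Calder) > 82,000 (Onyx) > 62,000 (Rook) > 35,000 (Tessera) > 30,000 (Helix) > …
Quill is highest; pays the second-highest bid, $94,000.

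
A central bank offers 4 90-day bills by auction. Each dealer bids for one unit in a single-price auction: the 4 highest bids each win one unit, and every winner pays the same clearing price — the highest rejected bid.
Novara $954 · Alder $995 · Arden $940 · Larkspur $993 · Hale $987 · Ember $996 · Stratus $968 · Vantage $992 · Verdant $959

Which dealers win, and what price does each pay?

Ember, Alder, Larkspur, Vantage; each pays $987

Sorting: 996 (Ember), 995 (Alder), 993 (Larkspur), 992 (Vantage), 987 (Hale), 968 (Stratus), …
The 4 highest are Ember, Alder, Larkspur, Vantage.
First losing bid is Hale's $987, which sets the uniform price.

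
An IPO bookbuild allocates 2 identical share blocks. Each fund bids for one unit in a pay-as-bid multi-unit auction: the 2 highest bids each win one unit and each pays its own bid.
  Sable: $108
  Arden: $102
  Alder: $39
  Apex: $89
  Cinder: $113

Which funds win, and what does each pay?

Cinder $113, Sable $108

Sorting: 113 (Cinder), 108 (Sable), 102 (Arden), 89 (Apex), …
Winners (2 units): Cinder, Sable.
Each winner pays its own bid: Cinder $113, Sable $108.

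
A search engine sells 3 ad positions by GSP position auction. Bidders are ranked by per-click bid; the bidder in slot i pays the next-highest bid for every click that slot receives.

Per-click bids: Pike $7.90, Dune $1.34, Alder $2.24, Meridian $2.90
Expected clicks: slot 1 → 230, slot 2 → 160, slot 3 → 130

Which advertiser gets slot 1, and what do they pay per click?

Pike; $2.90 per click

Sorting advertisers: $7.90 (Pike) > $2.90 (Meridian) > $2.24 (Alder) > $1.34 (Dune)
Slot 1 goes to the first-ranked bidder, Pike, who pays the next bid down: $2.90/click.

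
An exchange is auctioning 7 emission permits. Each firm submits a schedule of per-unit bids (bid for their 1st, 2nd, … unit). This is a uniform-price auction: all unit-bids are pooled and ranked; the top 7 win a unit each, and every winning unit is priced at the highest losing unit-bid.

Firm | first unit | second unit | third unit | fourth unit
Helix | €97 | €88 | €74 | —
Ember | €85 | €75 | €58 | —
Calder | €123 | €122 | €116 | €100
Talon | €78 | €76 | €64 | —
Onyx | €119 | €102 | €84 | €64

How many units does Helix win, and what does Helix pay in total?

Merging the schedules and taking the best 7: 123 (Calder-1), 122 (Calder-2), 119 (Onyx-1), 116 (Calder-3), 102 (Onyx-2), 100 (Calder-4), 97 (Helix-1)
Highest rejected unit-bid = €88.
Helix wins 1 unit(s) at €88 each.

Helix: 1 unit, pays €88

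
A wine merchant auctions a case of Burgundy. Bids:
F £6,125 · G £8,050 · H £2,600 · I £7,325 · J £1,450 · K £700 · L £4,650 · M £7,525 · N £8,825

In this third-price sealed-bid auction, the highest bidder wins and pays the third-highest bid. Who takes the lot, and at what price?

Third-price sealed-bid auction: the highest bidder wins and pays the third-highest bid.
Bids ranked: 8,825 (N) > 8,050 (G) > 7,525 (M) > 7,325 (I) > 6,125 (F) > 4,650 (L) > …
N is highest; pays the third-highest bid, £7,525.

N pays £7,525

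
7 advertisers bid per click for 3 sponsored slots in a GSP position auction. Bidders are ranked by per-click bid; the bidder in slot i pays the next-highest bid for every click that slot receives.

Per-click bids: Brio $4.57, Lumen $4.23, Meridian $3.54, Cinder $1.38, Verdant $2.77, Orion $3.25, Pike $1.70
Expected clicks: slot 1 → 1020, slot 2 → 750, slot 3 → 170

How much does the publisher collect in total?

Ranked by bid: $4.57 (Brio) > $4.23 (Lumen) > $3.54 (Meridian) > $3.25 (Orion) > …
Slot 1: Brio pays $4.23 × 1020 = $4314.60
Slot 2: Lumen pays $3.54 × 750 = $2655.00
Slot 3: Meridian pays $3.25 × 170 = $552.50
Total = $7522.10

Total revenue: $7522.10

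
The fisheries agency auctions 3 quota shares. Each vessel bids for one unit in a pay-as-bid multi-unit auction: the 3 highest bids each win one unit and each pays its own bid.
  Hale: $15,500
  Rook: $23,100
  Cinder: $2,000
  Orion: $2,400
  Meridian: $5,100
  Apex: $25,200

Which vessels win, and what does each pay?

Apex $25,200, Rook $23,100, Hale $15,500

Bids ranked high→low: 25,200 (Apex), 23,100 (Rook), 15,500 (Hale), 5,100 (Meridian), 2,400 (Orion), …
Winners (3 units): Apex, Rook, Hale.
Each winner pays its own bid: Apex $25,200, Rook $23,100, Hale $15,500.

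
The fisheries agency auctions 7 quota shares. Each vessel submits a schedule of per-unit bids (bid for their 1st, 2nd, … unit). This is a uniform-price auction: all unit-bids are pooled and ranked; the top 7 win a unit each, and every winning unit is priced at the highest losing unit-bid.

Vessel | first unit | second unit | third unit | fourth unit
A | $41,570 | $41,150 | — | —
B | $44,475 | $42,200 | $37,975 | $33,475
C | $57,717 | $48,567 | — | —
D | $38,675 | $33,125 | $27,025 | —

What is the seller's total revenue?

Total revenue: $265,825

All unit-bids, highest first — top 7: 57,717 (C-1), 48,567 (C-2), 44,475 (B-1), 42,200 (B-2), 41,570 (A-1), 41,150 (A-2), 38,675 (D-1)
Highest rejected unit-bid = $37,975.
Allocation: A 2, B 2, C 2, D 1. Every unit priced at $37,975.
Revenue = 7 × 37,975 = $265,825.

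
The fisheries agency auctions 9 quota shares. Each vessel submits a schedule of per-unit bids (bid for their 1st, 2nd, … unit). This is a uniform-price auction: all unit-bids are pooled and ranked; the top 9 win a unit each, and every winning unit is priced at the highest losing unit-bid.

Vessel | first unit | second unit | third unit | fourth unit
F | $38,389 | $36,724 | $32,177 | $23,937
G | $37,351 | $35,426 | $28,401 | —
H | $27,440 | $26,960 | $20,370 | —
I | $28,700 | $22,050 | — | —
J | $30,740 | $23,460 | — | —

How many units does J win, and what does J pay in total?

Pooled unit-bids ranked (top 9): 38,389 (F-1), 37,351 (G-1), 36,724 (F-2), 35,426 (G-2), 32,177 (F-3), 30,740 (J-1), 28,700 (I-1), 28,401 (G-3), 27,440 (H-1)
Highest rejected unit-bid = $26,960.
J wins 1 unit(s) at $26,960 each.

J: 1 unit, pays $26,960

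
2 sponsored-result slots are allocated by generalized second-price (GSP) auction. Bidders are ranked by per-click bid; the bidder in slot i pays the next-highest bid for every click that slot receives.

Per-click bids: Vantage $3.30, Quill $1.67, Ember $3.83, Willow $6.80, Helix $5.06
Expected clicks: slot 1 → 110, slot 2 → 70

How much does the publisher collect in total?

Sorting advertisers: $6.80 (Willow) > $5.06 (Helix) > $3.83 (Ember) > …
Slot 1: Willow pays $5.06 × 110 = $556.60
Slot 2: Helix pays $3.83 × 70 = $268.10
Total = $824.70

Total revenue: $824.70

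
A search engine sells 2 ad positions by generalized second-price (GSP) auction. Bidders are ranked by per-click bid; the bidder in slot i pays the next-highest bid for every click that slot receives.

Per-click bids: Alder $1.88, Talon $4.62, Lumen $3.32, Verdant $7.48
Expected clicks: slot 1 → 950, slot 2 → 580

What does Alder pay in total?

Per-click bids in order: $7.48 (Verdant) > $4.62 (Talon) > $3.32 (Lumen) > …
Alder ranks below slot 2 → no slot, pays nothing.

Alder pays $0.00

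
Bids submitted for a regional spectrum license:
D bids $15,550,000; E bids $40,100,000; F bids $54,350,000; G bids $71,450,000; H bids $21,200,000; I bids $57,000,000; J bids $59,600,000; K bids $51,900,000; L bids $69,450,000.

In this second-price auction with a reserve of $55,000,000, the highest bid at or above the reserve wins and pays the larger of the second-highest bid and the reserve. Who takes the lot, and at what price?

Bids in order: 71,450,000 (G) > 69,450,000 (L) > 59,600,000 (J) > 57,000,000 (I) > 54,350,000 (F) > 51,900,000 (K) > …
G has the top bid at or above the reserve ($71,450,000).
Second-highest bid $69,450,000 exceeds the reserve $55,000,000 → payment $69,450,000.

G pays $69,450,000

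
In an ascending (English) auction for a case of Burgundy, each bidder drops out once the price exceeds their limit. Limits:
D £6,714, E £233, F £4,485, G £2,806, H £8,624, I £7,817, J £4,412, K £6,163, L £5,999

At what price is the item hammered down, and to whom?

H wins at £7,817

Ascending (English) auction: the price rises until one bidder remains; the winner pays the price at which the last rival dropped out.
Limits ranked: 8,624 (H) > 7,817 (I) > 6,714 (D) > 6,163 (K) > 5,999 (L) > 4,485 (F) > …
Bidding ends when I exits at £7,817; H takes it.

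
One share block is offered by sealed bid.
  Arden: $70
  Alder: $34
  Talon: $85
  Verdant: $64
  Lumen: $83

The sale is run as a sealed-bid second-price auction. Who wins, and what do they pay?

Talon pays $83

Rule: the highest bidder wins and pays the second-highest bid.
Bids in order: 85 (Talon) > 83 (Lumen) > 70 (Arden) > 64 (Verdant) > 34 (Alder)
Second-price: Talon pays Lumen's bid of $83.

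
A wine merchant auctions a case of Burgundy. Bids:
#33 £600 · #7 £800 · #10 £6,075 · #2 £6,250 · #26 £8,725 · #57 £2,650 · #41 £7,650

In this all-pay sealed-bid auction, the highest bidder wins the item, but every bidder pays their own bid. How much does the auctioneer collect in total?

Rule: the highest bidder wins the item, but every bidder pays their own bid.
Bids in order: 8,725 (#26) > 7,650 (#41) > 6,250 (#2) > 6,075 (#10) > 2,650 (#57) > 800 (#7) > …
#26 wins with the top bid; all bids are sunk regardless.
Every bidder forfeits their bid regardless of winning.
Revenue = 600 + 800 + 6,075 + 6,250 + 8,725 + 2,650 + 7,650 = £32,750.

Total revenue: £32,750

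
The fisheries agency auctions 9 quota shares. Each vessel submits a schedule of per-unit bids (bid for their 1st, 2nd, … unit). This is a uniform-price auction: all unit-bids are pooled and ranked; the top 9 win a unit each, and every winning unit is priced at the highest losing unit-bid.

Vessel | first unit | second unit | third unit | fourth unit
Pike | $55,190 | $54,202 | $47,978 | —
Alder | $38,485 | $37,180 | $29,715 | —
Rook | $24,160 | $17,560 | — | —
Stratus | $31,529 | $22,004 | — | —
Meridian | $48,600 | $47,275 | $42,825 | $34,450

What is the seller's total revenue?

Merging the schedules and taking the best 9: 55,190 (Pike-1), 54,202 (Pike-2), 48,600 (Meridian-1), 47,978 (Pike-3), 47,275 (Meridian-2), 42,825 (Meridian-3), 38,485 (Alder-1), 37,180 (Alder-2), 34,450 (Meridian-4)
Highest rejected unit-bid = $31,529.
Allocation: Alder 2, Meridian 4, Pike 3. Every unit priced at $31,529.
Revenue = 9 × 31,529 = $283,761.

Total revenue: $283,761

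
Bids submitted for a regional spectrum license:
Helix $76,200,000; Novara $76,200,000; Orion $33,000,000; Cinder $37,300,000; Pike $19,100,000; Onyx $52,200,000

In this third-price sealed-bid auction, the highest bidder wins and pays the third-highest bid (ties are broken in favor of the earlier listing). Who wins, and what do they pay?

Sorting bids: 76,200,000 (Helix) > 76,200,000 (Novara) > 52,200,000 (Onyx) > 37,300,000 (Cinder) > 33,000,000 (Orion) > 19,100,000 (Pike)
Helix and Novara tie at $76,200,000; tie-break gives it to Helix.
Helix is highest; pays the third-highest bid, $52,200,000.

Helix pays $52,200,000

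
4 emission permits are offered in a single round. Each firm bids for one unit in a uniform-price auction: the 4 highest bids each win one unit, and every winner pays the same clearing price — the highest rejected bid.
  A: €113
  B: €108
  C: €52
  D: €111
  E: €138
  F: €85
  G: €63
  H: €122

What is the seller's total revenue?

Total revenue: €432

Sorting: 138 (E), 122 (H), 113 (A), 111 (D), 108 (B), 85 (F), …
The 4 highest are E, H, A, D.
Highest unsuccessful bid: €108 → clearing price.
Total revenue = 4 × €108 = €432.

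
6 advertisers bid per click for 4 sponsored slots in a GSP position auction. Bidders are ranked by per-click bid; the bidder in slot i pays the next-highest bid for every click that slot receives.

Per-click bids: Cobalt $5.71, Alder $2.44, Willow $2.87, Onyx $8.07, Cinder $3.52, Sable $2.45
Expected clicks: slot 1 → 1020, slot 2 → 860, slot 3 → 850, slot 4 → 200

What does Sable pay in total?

Per-click bids in order: $8.07 (Onyx) > $5.71 (Cobalt) > $3.52 (Cinder) > $2.87 (Willow) > $2.45 (Sable) > …
Sable ranks below slot 4 → no slot, pays nothing.

Sable pays $0.00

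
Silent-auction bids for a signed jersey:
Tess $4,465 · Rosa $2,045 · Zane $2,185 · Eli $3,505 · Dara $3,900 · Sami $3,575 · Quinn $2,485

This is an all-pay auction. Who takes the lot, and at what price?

Tess pays $4,465

Rule: the highest bidder wins the item, but every bidder pays their own bid.
Bids in order: 4,465 (Tess) > 3,900 (Dara) > 3,575 (Sami) > 3,505 (Eli) > 2,485 (Quinn) > 2,185 (Zane) > …
Tess wins with the top bid; all bids are sunk regardless.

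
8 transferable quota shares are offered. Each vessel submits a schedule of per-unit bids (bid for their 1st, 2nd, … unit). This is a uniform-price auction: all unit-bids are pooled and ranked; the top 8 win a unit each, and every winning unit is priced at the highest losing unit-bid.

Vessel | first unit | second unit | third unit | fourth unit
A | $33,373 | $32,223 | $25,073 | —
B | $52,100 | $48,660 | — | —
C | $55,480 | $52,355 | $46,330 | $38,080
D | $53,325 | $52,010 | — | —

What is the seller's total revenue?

Pooled unit-bids ranked (top 8): 55,480 (C-1), 53,325 (D-1), 52,355 (C-2), 52,100 (B-1), 52,010 (D-2), 48,660 (B-2), 46,330 (C-3), 38,080 (C-4)
The (k+1)-th unit-bid is $33,373.
Allocation: B 2, C 4, D 2. Every unit priced at $33,373.
Revenue = 8 × 33,373 = $266,984.

Total revenue: $266,984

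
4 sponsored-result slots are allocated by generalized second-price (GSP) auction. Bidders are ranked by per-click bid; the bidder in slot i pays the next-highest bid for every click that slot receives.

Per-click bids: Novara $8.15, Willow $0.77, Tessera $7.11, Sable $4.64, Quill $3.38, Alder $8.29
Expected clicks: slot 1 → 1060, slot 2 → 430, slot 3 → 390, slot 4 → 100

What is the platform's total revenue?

Sorting advertisers: $8.29 (Alder) > $8.15 (Novara) > $7.11 (Tessera) > $4.64 (Sable) > $3.38 (Quill) > …
Slot 1: Alder pays $8.15 × 1060 = $8639.00
Slot 2: Novara pays $7.11 × 430 = $3057.30
Slot 3: Tessera pays $4.64 × 390 = $1809.60
Slot 4: Sable pays $3.38 × 100 = $338.00
Total = $13843.90

Total revenue: $13843.90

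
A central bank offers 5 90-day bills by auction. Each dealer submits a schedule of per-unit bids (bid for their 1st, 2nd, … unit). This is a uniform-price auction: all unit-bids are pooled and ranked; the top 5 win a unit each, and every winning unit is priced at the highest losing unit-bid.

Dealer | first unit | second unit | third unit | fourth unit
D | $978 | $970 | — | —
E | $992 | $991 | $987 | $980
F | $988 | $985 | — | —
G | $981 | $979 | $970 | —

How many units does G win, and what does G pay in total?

All unit-bids, highest first — top 5: 992 (E-1), 991 (E-2), 988 (F-1), 987 (E-3), 985 (F-2)
The (k+1)-th unit-bid is $981.
G wins 0 unit(s) at $981 each.

G: 0 units, pays $0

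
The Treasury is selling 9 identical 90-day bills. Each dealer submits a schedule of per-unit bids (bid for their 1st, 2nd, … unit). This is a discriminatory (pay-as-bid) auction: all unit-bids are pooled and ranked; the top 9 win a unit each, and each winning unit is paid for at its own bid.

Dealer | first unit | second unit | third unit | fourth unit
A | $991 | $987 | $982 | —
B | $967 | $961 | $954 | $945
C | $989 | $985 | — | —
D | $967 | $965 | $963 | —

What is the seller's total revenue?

All unit-bids, highest first — top 9: 991 (A-1), 989 (C-1), 987 (A-2), 985 (C-2), 982 (A-3), 967 (B-1), 967 (D-1), 965 (D-2), 963 (D-3)
Next rejected bid: $961 (not a price — pay-as-bid).
Each winning unit pays its own bid.
Revenue = 991 + 989 + 987 + 985 + 982 + 967 + 967 + 965 + 963 = $8,796.

Total revenue: $8,796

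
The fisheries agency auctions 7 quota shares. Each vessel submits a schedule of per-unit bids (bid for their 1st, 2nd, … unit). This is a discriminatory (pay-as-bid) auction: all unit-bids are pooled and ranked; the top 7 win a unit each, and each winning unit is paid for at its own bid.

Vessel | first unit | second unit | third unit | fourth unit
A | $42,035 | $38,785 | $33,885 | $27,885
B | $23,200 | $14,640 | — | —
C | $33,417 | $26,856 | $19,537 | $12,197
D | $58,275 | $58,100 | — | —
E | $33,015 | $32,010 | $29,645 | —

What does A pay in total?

All unit-bids, highest first — top 7: 58,275 (D-1), 58,100 (D-2), 42,035 (A-1), 38,785 (A-2), 33,885 (A-3), 33,417 (C-1), 33,015 (E-1)
Next rejected bid: $32,010 (not a price — pay-as-bid).
A's winning unit-bids: 42,035 + 38,785 + 33,885 = $114,705.

A pays $114,705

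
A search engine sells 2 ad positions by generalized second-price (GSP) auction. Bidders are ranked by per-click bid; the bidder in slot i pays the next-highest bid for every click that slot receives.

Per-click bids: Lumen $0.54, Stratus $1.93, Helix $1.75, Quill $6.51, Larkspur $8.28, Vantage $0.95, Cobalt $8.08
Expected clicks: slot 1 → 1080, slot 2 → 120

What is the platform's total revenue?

Ranked by bid: $8.28 (Larkspur) > $8.08 (Cobalt) > $6.51 (Quill) > …
Slot 1: Larkspur pays $8.08 × 1080 = $8726.40
Slot 2: Cobalt pays $6.51 × 120 = $781.20
Total = $9507.60

Total revenue: $9507.60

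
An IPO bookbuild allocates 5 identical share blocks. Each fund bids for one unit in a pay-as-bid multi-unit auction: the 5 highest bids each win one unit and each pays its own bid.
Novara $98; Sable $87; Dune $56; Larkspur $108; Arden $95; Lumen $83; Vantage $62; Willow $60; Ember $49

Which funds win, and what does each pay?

Larkspur $108, Novara $98, Arden $95, Sable $87, Lumen $83

Ordering the bids: 108 (Larkspur), 98 (Novara), 95 (Arden), 87 (Sable), 83 (Lumen), 62 (Vantage), 60 (Willow), …
Top 5: Larkspur, Novara, Arden, Sable, Lumen.
Each winner pays its own bid: Larkspur $108, Novara $98, Arden $95, Sable $87, Lumen $83.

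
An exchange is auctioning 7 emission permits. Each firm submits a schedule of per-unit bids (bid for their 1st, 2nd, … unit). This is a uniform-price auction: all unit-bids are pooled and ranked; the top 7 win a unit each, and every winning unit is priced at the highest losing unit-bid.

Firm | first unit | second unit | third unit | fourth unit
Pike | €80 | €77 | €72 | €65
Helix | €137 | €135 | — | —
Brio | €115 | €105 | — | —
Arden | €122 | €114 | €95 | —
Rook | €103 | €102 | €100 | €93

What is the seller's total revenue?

Pooled unit-bids ranked (top 7): 137 (Helix-1), 135 (Helix-2), 122 (Arden-1), 115 (Brio-1), 114 (Arden-2), 105 (Brio-2), 103 (Rook-1)
First bid not allocated: €102.
Allocation: Arden 2, Brio 2, Helix 2, Rook 1. Every unit priced at €102.
Revenue = 7 × 102 = €714.

Total revenue: €714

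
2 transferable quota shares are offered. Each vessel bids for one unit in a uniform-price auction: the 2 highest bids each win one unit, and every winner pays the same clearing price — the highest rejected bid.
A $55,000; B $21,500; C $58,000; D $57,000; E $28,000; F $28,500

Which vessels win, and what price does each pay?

Sorting: 58,000 (C), 57,000 (D), 55,000 (A), 28,500 (F), …
The 2 highest are C, D.
First losing bid is A's $55,000, which sets the uniform price.

C, D; each pays $55,000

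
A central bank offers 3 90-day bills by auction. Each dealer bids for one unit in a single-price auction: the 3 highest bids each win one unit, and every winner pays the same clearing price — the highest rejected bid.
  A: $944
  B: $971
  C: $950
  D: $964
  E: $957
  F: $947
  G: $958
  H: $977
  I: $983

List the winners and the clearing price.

Ordering the bids: 983 (I), 977 (H), 971 (B), 964 (D), 958 (G), …
The 3 highest are I, H, B.
Clearing price = highest rejected bid = $964.

I, H, B; each pays $964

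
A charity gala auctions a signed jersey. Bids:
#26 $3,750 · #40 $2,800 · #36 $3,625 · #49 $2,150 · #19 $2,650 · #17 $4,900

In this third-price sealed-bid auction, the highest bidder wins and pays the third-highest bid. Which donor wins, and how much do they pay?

Rule: the highest bidder wins and pays the third-highest bid.
Bids ranked: 4,900 (#17) > 3,750 (#26) > 3,625 (#36) > 2,800 (#40) > 2,650 (#19) > 2,150 (#49)
#17 wins; payment is bid #3 in the ranking = $3,625.

#17 pays $3,625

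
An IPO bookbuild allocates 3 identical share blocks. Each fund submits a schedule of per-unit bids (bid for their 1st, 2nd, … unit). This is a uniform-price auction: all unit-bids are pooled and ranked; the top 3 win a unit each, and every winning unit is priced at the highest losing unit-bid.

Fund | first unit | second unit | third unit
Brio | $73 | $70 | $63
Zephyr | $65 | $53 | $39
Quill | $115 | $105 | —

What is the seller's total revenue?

All unit-bids, highest first — top 3: 115 (Quill-1), 105 (Quill-2), 73 (Brio-1)
Highest rejected unit-bid = $70.
Allocation: Brio 1, Quill 2. Every unit priced at $70.
Revenue = 3 × 70 = $210.

Total revenue: $210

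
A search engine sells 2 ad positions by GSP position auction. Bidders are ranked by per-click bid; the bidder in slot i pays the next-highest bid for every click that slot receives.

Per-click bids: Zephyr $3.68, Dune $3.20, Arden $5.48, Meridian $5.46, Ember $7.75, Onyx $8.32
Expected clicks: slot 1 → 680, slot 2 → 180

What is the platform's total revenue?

Ranked by bid: $8.32 (Onyx) > $7.75 (Ember) > $5.48 (Arden) > …
Slot 1: Onyx pays $7.75 × 680 = $5270.00
Slot 2: Ember pays $5.48 × 180 = $986.40
Total = $6256.40

Total revenue: $6256.40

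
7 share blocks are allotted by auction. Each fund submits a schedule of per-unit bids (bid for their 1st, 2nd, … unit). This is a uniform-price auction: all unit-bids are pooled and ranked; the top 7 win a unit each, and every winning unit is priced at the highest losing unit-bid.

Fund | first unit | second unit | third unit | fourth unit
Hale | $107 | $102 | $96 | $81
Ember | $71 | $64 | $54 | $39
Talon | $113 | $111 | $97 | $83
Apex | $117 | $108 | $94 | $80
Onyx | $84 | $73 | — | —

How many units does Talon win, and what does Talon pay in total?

All unit-bids, highest first — top 7: 117 (Apex-1), 113 (Talon-1), 111 (Talon-2), 108 (Apex-2), 107 (Hale-1), 102 (Hale-2), 97 (Talon-3)
Highest rejected unit-bid = $96.
Talon wins 3 unit(s) at $96 each.

Talon: 3 units, pays $288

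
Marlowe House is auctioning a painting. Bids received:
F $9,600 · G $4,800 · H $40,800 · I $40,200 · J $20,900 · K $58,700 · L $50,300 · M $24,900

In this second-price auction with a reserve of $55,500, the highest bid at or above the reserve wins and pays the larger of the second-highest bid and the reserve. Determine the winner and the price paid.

K pays $55,500

Bids ranked: 58,700 (K) > 50,300 (L) > 40,800 (H) > 40,200 (I) > 24,900 (M) > 20,900 (J) > …
K has the top bid at or above the reserve ($58,700).
Second-highest bid $50,300 is below the reserve $55,500, so the reserve binds → payment $55,500.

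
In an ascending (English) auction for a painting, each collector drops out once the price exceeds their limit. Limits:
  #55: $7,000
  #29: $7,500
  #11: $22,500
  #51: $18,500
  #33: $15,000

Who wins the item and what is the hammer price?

Open ascending-bid auction: the price rises until one bidder remains; the winner pays the price at which the last rival dropped out.
Limits in order: 22,500 (#11) > 18,500 (#51) > 15,000 (#33) > 7,500 (#29) > 7,000 (#55)
Once the price passes $18,500, only #11 is left; the hammer falls at #51's limit of $18,500.

#11 wins at $18,500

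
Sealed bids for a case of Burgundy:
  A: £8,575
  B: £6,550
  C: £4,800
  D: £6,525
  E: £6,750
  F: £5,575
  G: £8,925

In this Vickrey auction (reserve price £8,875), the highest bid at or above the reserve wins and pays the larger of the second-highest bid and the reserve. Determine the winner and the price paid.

Sorting bids: 8,925 (G) > 8,575 (A) > 6,750 (E) > 6,550 (B) > 6,525 (D) > 5,575 (F) > …
Highest eligible bid: G at £8,925.
Second-highest bid £8,575 is below the reserve £8,875, so the reserve binds → payment £8,875.

G pays £8,875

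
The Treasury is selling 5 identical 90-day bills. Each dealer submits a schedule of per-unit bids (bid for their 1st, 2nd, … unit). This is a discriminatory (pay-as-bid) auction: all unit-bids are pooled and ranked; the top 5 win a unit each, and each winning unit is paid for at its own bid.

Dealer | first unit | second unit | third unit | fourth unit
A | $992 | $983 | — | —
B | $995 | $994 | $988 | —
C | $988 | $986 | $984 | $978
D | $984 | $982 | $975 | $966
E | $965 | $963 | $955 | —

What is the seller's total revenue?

Merging the schedules and taking the best 5: 995 (B-1), 994 (B-2), 992 (A-1), 988 (B-3), 988 (C-1)
Next rejected bid: $986 (not a price — pay-as-bid).
Each winning unit pays its own bid.
Revenue = 995 + 994 + 992 + 988 + 988 = $4,957.

Total revenue: $4,957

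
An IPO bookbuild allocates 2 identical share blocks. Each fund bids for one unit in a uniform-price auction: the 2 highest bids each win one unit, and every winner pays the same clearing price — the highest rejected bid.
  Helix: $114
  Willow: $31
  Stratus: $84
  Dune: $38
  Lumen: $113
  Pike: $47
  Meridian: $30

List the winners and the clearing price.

Bids ranked high→low: 114 (Helix), 113 (Lumen), 84 (Stratus), 47 (Pike), …
Top 2: Helix, Lumen.
Clearing price = highest rejected bid = $84.

Helix, Lumen; each pays $84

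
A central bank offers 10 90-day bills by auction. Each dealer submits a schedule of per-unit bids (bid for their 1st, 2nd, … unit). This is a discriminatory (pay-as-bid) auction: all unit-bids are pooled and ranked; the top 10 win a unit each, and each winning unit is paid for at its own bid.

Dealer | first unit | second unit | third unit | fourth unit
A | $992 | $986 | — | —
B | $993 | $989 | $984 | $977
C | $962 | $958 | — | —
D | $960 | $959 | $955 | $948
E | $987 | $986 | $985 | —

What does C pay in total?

All unit-bids, highest first — top 10: 993 (B-1), 992 (A-1), 989 (B-2), 987 (E-1), 986 (A-2), 986 (E-2), 985 (E-3), 984 (B-3), 977 (B-4), 962 (C-1)
Next rejected bid: $960 (not a price — pay-as-bid).
C's winning unit-bids: 962 = $962.

C pays $962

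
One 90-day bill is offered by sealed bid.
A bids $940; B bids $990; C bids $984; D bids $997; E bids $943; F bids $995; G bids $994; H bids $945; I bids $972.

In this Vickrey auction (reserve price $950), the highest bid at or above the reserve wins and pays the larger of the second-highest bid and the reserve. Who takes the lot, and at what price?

Sorting bids: 997 (D) > 995 (F) > 994 (G) > 990 (B) > 984 (C) > 972 (I) > …
D has the top bid at or above the reserve ($997).
max(second-highest $995, reserve $950) = $995; the reserve does not bind.

D pays $995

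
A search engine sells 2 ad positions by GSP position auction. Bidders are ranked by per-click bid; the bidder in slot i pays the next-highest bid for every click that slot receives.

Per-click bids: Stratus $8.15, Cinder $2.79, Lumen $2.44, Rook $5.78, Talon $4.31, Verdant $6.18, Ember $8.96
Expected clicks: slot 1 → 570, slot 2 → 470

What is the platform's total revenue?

Ranked by bid: $8.96 (Ember) > $8.15 (Stratus) > $6.18 (Verdant) > …
Slot 1: Ember pays $8.15 × 570 = $4645.50
Slot 2: Stratus pays $6.18 × 470 = $2904.60
Total = $7550.10

Total revenue: $7550.10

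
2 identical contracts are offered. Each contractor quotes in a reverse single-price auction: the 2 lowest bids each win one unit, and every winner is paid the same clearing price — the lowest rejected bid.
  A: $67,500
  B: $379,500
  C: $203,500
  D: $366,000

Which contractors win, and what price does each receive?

Sorting: 67,500 (A), 203,500 (C), 366,000 (D), 379,500 (B)
Winners (2 units): A, C.
First losing bid is D's $366,000, which sets the uniform price.

A, C; each is paid $366,000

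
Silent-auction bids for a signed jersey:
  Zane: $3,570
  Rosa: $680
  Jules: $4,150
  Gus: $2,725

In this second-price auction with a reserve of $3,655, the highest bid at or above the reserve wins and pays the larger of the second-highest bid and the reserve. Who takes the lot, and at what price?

Bids ranked: 4,150 (Jules) > 3,570 (Zane) > 2,725 (Gus) > 680 (Rosa)
Jules has the top bid at or above the reserve ($4,150).
Second-highest bid $3,570 is below the reserve $3,655, so the reserve binds → payment $3,655.

Jules pays $3,655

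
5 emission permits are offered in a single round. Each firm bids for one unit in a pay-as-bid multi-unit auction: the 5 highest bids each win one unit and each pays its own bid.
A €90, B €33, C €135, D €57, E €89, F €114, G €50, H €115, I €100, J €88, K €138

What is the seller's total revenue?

Total revenue: €602

Bids ranked high→low: 138 (K), 135 (C), 115 (H), 114 (F), 100 (I), 90 (A), 89 (E), …
Top 5: K, C, H, F, I.
Total revenue = 138 + 135 + 115 + 114 + 100 = €602.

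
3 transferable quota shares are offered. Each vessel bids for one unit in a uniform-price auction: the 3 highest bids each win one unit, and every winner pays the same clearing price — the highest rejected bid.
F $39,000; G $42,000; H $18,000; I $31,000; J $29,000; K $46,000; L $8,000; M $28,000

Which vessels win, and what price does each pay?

K, G, F; each pays $31,000

Sorting: 46,000 (K), 42,000 (G), 39,000 (F), 31,000 (I), 29,000 (J), …
Winners (3 units): K, G, F.
First losing bid is I's $31,000, which sets the uniform price.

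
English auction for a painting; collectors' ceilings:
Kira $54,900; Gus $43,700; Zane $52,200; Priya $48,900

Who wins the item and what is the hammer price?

Kira wins at $52,200

Open ascending-bid auction: the price rises until one bidder remains; the winner pays the price at which the last rival dropped out.
Limits in order: 54,900 (Kira) > 52,200 (Zane) > 48,900 (Priya) > 43,700 (Gus)
Bidding ends when Zane exits at $52,200; Kira takes it.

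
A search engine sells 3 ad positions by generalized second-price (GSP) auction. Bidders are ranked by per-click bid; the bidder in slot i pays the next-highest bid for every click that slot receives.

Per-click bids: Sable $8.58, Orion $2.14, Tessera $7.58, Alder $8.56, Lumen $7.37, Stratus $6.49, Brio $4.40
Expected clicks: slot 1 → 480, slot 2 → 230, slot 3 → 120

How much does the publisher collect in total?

Total revenue: $6736.60

Per-click bids in order: $8.58 (Sable) > $8.56 (Alder) > $7.58 (Tessera) > $7.37 (Lumen) > …
Slot 1: Sable pays $8.56 × 480 = $4108.80
Slot 2: Alder pays $7.58 × 230 = $1743.40
Slot 3: Tessera pays $7.37 × 120 = $884.40
Total = $6736.60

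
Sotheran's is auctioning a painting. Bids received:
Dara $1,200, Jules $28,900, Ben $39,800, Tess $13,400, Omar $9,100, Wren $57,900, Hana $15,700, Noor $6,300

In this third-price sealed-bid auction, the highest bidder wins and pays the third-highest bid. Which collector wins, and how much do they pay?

Bids ranked: 57,900 (Wren) > 39,800 (Ben) > 28,900 (Jules) > 15,700 (Hana) > 13,400 (Tess) > 9,100 (Omar) > …
Wren is highest; pays the third-highest bid, $28,900.

Wren pays $28,900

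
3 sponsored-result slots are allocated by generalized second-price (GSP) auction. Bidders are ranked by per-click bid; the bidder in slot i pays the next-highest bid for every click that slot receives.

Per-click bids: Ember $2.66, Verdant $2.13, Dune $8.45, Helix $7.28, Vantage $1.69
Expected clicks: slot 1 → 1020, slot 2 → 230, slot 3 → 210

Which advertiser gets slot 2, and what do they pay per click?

Sorting advertisers: $8.45 (Dune) > $7.28 (Helix) > $2.66 (Ember) > $2.13 (Verdant) > …
Slot 2 goes to the second-ranked bidder, Helix, who pays the next bid down: $2.66/click.

Helix; $2.66 per click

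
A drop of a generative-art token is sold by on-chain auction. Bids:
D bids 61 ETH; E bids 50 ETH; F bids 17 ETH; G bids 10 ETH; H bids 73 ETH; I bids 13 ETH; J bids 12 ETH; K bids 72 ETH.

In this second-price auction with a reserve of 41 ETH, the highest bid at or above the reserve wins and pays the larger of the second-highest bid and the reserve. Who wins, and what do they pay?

Second-price auction with a reserve of 41 ETH: the highest bid at or above the reserve wins and pays the larger of the second-highest bid and the reserve.
Sorting bids: 73 (H) > 72 (K) > 61 (D) > 50 (E) > 17 (F) > 13 (I) > …
Highest eligible bid: H at 73 ETH.
max(second-highest 72 ETH, reserve 41 ETH) = 72 ETH; the reserve does not bind.

H pays 72 ETH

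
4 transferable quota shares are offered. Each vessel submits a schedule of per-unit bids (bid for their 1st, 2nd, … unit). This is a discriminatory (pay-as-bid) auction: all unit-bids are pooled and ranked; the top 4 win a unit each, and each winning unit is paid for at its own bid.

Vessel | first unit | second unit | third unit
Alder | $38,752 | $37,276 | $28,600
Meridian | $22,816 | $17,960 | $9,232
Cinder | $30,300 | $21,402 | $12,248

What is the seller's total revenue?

Total revenue: $134,928

Merging the schedules and taking the best 4: 38,752 (Alder-1), 37,276 (Alder-2), 30,300 (Cinder-1), 28,600 (Alder-3)
Next rejected bid: $22,816 (not a price — pay-as-bid).
Each winning unit pays its own bid.
Revenue = 38,752 + 37,276 + 30,300 + 28,600 = $134,928.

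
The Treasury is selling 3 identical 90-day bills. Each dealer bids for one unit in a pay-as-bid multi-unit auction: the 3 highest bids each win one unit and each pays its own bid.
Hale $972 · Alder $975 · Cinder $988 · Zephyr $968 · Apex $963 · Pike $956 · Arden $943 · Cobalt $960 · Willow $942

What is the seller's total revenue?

Total revenue: $2,935

Bids ranked high→low: 988 (Cinder), 975 (Alder), 972 (Hale), 968 (Zephyr), 963 (Apex), …
Top 3: Cinder, Alder, Hale.
Total revenue = 988 + 975 + 972 = $2,935.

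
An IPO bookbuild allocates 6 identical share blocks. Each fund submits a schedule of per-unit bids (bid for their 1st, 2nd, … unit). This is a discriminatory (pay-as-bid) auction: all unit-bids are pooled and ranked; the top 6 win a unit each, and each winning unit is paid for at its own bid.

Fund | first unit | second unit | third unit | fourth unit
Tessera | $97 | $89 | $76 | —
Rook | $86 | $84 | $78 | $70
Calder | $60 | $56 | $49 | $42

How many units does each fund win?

Rook 3, Tessera 3

All unit-bids, highest first — top 6: 97 (Tessera-1), 89 (Tessera-2), 86 (Rook-1), 84 (Rook-2), 78 (Rook-3), 76 (Tessera-3)
Next rejected bid: $70 (not a price — pay-as-bid).
Allocation: Rook 3, Tessera 3.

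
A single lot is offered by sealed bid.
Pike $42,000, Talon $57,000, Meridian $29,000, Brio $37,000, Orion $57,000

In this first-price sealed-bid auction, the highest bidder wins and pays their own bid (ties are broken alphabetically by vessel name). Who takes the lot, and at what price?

Orion pays $57,000

Rule: the highest bidder wins and pays their own bid.
Sorting bids: 57,000 (Orion) > 57,000 (Talon) > 42,000 (Pike) > 37,000 (Brio) > 29,000 (Meridian)
Orion and Talon tie at $57,000; tie-break gives it to Orion.
Orion has the highest bid and pays exactly that: $57,000.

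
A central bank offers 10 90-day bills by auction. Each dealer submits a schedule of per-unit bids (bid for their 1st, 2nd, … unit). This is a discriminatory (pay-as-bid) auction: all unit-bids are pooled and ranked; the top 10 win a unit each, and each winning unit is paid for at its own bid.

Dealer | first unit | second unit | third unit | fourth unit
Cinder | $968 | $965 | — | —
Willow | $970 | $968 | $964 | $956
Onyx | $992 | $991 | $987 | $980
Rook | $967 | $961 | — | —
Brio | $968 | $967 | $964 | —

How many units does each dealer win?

Brio 2, Cinder 1, Onyx 4, Rook 1, Willow 2

Pooled unit-bids ranked (top 10): 992 (Onyx-1), 991 (Onyx-2), 987 (Onyx-3), 980 (Onyx-4), 970 (Willow-1), 968 (Cinder-1), 968 (Willow-2), 968 (Brio-1), 967 (Rook-1), 967 (Brio-2)
Next rejected bid: $965 (not a price — pay-as-bid).
Allocation: Brio 2, Cinder 1, Onyx 4, Rook 1, Willow 2.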